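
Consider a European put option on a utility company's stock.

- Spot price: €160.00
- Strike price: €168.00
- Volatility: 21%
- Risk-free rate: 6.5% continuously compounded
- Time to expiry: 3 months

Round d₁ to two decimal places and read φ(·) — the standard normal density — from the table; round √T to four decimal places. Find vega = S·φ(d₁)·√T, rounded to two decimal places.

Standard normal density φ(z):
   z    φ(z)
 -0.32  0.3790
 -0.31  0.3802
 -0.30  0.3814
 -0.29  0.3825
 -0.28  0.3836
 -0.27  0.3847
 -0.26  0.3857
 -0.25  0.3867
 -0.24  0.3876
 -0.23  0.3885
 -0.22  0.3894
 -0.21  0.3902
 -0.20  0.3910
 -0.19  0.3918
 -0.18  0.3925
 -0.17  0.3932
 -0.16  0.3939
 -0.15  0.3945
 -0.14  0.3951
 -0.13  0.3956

30.86

T = 0.25;  σ√T = 0.1050
d₁ = [ln(160/168) + (0.065 + ½·0.21²)·0.25] / (σ√T) = (-0.0488 + 0.0218) / 0.1050 = -0.2574 ⇒ -0.26
√T = √0.25 = 0.5000
φ(d₁) = φ(-0.26) = 0.3857
vega = S·φ(d₁)·√T = 160·0.3857·0.5000 = 30.8560
(Vega is the same for a European call and put with the same parameters.)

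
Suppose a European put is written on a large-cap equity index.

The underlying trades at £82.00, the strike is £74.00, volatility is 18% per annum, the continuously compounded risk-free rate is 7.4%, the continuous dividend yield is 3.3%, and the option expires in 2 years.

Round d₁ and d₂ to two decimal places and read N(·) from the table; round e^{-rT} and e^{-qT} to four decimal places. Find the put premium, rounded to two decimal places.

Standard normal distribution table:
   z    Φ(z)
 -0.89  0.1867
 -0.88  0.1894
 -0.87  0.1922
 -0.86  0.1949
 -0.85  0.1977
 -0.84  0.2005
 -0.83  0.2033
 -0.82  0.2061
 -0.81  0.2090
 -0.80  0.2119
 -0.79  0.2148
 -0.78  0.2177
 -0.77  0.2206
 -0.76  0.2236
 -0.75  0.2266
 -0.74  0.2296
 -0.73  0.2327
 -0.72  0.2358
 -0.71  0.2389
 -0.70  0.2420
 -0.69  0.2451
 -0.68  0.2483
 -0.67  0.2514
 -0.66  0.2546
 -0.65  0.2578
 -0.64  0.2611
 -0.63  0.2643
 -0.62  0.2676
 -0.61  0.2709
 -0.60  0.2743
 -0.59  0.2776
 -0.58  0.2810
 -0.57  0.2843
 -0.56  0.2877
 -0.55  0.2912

£2.33

σ√T = 0.18·√2 = 0.2546
d₁ = [ln(82/74) + (0.074 − 0.033 + 0.18²/2)·2] / 0.2546 = [0.1027 + 0.1144] / 0.2546 = 0.8527 ⇒ 0.85
d₂ = d₁ − σ√T = 0.8527 − 0.2546 = 0.5981 ⇒ 0.60
exp(−qT) = exp(−0.033·2) = 0.9361;  exp(−rT) = exp(−0.074·2) = 0.8624
N(−d₂) = N(-0.60) = 0.2743;  N(−d₁) = N(-0.85) = 0.1977
P = 74·0.8624·0.2743 − 82·0.9361·0.1977 = 17.5052 − 15.1755 = 2.3297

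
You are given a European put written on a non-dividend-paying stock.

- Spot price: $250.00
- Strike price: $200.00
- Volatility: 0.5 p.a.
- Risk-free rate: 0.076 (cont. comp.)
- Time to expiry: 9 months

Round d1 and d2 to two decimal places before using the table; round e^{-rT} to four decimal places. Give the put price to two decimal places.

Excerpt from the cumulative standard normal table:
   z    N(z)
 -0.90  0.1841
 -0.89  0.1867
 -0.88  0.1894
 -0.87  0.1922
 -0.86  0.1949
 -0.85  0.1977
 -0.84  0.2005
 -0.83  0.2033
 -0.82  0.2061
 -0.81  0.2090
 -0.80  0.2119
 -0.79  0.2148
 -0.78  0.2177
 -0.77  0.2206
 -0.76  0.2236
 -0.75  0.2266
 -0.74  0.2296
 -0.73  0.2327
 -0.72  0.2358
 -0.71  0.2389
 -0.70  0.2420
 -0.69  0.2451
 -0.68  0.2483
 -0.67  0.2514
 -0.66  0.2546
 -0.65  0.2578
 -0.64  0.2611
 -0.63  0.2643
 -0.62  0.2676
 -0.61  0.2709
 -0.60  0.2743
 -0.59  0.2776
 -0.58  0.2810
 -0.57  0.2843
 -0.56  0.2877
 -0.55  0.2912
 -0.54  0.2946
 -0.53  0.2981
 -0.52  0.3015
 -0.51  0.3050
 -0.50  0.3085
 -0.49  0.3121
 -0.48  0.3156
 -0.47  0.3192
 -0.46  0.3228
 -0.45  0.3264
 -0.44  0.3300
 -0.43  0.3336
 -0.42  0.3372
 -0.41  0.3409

$14.30

σ√T = 0.5·√0.75 = 0.4330
d₁ = [ln(250/200) + (0.076 + 0.5²/2)·0.75] / 0.4330 = [0.2231 + 0.1507] / 0.4330 = 0.8635 ≈ 0.86
d₂ = d₁ − σ√T = 0.8635 − 0.4330 = 0.4305 ≈ 0.43
exp(−rT) = exp(−0.076·0.75) = 0.9446
N(−d₂) = N(-0.43) = 0.3336;  N(−d₁) = N(-0.86) = 0.1949
P = 200·0.9446·0.3336 − 250·0.1949 = 63.0237 − 48.7250 = 14.2987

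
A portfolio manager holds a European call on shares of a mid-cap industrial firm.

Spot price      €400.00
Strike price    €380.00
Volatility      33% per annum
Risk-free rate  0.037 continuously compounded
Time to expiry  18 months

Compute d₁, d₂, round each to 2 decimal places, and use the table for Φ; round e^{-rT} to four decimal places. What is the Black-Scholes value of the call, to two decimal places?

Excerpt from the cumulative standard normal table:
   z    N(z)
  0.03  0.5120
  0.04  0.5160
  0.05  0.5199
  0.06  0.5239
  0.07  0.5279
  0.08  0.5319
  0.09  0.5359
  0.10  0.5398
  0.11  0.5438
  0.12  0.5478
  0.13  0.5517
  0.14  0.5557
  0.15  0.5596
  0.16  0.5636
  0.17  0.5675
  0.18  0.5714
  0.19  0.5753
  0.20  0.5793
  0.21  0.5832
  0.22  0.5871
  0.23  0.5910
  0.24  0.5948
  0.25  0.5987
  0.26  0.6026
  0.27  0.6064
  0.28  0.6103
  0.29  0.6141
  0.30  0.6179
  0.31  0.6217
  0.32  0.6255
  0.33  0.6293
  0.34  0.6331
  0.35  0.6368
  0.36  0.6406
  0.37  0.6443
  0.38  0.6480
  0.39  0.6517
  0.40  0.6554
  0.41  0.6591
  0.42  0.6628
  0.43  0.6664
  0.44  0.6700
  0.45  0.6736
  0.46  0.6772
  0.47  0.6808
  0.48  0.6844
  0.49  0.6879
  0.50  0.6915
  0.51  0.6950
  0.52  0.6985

σ√T = 0.33·√1.5 = 0.4042
ln(S/K) + (r + σ²/2)T = ln(400/380) + (0.037 + 0.33²/2)·1.5 = 0.0513 + 0.1372 = 0.1885
d₁ = 0.1885 / 0.4042 = 0.4663 ≈ 0.47
d₂ = d₁ − σ√T = 0.4663 − 0.4042 = 0.0621 ≈ 0.06
exp(−rT) = exp(−0.037·1.5) = 0.9460
N(d₁) = N(0.47) = 0.6808;  N(d₂) = N(0.06) = 0.5239
C = 400·0.6808 − 380·0.9460·0.5239 = 272.3200 − 188.3316 = 83.9884

€83.99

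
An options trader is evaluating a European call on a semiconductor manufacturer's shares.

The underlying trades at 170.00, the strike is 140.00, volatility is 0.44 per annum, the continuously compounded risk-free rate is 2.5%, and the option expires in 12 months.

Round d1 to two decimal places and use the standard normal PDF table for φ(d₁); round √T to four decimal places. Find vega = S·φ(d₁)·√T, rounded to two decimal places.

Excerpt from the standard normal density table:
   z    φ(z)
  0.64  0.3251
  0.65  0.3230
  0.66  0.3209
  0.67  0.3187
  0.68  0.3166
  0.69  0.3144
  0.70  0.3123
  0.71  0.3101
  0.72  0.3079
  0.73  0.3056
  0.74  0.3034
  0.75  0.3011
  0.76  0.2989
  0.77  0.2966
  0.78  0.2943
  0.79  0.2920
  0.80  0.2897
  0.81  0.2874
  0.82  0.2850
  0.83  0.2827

T = 1;  σ√T = 0.4400
d₁ = [ln(170/140) + (0.025 + ½·0.44²)·1] / (σ√T) = (0.1942 + 0.1218) / 0.4400 = 0.7181 → 0.72
√T = √1 = 1.0000
φ(d₁) = φ(0.72) = 0.3079
vega = S·φ(d₁)·√T = 170·0.3079·1.0000 = 52.3430
(Call and put vega coincide under Black-Scholes.)

52.34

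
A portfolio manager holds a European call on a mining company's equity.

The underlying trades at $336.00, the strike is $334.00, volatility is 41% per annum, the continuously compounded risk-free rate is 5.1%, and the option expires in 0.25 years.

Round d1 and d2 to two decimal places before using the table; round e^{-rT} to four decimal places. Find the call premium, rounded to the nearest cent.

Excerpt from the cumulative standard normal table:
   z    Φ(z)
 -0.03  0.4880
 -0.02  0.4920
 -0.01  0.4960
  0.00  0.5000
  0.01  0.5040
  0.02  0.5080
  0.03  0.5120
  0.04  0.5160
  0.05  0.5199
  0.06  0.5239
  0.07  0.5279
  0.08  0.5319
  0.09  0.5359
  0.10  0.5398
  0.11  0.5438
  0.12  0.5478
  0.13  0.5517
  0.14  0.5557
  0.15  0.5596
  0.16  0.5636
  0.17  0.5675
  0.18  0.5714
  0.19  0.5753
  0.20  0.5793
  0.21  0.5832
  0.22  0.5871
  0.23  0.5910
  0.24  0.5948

$29.74

T = 0.25;  σ√T = 0.2050
ln(S/K) + (r + σ²/2)T = ln(336/334) + (0.051 + 0.41²/2)·0.25 = 0.0060 + 0.0338 = 0.0397
d₁ = 0.0397 / 0.2050 = 0.1938 ≈ 0.19
d₂ = d₁ − σ√T = 0.1938 − 0.2050 = -0.0112 ≈ -0.01
e^(−rT) = e^(−0.051·0.25) = 0.9873
C = 336·N(0.19) − 334·0.9873·N(-0.01) = 336·0.5753 − 334·0.9873·0.4960 = 193.3008 − 163.5601 = 29.7407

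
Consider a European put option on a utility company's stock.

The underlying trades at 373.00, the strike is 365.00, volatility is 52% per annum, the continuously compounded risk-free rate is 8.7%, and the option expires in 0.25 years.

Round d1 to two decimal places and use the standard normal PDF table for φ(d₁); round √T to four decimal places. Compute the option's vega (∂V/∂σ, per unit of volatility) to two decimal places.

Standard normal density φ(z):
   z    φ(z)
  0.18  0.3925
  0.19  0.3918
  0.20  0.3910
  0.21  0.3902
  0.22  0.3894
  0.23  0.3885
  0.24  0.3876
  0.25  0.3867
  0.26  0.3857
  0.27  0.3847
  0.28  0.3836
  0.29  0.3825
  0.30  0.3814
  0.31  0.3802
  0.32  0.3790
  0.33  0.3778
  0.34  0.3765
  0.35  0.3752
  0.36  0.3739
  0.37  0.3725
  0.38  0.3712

σ√T = 0.52·√0.25 = 0.2600
ln(S/K) + (r + σ²/2)T = ln(373/365) + (0.087 + 0.52²/2)·0.25 = 0.0217 + 0.0556 = 0.0772
d₁ = 0.0772 / 0.2600 = 0.2970 → 0.30
√T = √0.25 = 0.5000
φ(d₁) = φ(0.30) = 0.3814
vega = S·φ(d₁)·√T = 373·0.3814·0.5000 = 71.1311

71.13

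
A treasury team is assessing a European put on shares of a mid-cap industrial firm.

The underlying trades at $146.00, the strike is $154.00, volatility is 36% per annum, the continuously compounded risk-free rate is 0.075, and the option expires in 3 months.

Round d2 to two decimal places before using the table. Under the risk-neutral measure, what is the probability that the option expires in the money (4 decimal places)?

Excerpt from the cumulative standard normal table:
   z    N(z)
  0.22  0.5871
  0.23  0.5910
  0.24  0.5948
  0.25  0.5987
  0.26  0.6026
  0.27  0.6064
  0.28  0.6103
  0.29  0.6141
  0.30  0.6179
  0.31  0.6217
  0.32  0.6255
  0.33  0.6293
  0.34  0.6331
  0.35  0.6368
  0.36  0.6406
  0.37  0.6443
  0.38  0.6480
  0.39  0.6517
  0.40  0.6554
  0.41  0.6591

0.6103

T = 0.25;  σ√T = 0.1800
d₁ = [ln(146/154) + (0.075 + ½·0.36²)·0.25] / (σ√T) = (-0.0533 + 0.0349) / 0.1800 = -0.1022 ⇒ -0.10
d₂ = -0.1022 − 0.1800 = -0.2822 ⇒ -0.28
Pr(exercise) under Q = N(−d₂) = N(0.28) = 0.6103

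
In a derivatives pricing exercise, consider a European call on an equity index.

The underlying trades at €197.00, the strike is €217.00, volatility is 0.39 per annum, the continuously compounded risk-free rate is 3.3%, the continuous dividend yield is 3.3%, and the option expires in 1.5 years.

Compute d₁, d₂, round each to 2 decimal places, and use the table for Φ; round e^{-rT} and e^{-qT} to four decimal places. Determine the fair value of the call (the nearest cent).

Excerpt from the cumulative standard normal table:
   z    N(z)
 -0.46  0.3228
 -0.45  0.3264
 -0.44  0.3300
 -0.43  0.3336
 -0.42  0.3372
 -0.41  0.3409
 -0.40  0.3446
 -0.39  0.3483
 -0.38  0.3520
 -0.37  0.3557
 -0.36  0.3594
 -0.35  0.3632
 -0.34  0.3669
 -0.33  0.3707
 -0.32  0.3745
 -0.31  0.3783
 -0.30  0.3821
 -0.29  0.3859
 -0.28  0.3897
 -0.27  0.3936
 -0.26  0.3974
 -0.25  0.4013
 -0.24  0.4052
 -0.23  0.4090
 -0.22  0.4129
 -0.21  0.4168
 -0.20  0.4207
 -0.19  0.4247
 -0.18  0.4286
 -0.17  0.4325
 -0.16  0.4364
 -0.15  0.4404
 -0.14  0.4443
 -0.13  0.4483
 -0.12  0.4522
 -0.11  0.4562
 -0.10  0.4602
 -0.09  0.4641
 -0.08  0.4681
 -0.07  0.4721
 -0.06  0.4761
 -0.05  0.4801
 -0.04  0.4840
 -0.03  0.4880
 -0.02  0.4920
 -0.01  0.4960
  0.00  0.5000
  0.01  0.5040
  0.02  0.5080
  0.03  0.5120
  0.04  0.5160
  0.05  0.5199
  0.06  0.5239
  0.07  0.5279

€28.59

σ√T = 0.39·√1.5 = 0.4777
d₁ = [ln(197/217) + (0.033 − 0.033 + 0.39²/2)·1.5] / 0.4777 = [-0.0967 + 0.1141] / 0.4777 = 0.0364 ⇒ 0.04
d₂ = d₁ − σ√T = 0.0364 − 0.4777 = -0.4413 ⇒ -0.44
e^(−qT) = e^(−0.033·1.5) = 0.9517;  e^(−rT) = e^(−0.033·1.5) = 0.9517
N(d₁) = N(0.04) = 0.5160;  N(d₂) = N(-0.44) = 0.3300
C = 197·0.9517·0.5160 − 217·0.9517·0.3300 = 96.7422 − 68.1512 = 28.5910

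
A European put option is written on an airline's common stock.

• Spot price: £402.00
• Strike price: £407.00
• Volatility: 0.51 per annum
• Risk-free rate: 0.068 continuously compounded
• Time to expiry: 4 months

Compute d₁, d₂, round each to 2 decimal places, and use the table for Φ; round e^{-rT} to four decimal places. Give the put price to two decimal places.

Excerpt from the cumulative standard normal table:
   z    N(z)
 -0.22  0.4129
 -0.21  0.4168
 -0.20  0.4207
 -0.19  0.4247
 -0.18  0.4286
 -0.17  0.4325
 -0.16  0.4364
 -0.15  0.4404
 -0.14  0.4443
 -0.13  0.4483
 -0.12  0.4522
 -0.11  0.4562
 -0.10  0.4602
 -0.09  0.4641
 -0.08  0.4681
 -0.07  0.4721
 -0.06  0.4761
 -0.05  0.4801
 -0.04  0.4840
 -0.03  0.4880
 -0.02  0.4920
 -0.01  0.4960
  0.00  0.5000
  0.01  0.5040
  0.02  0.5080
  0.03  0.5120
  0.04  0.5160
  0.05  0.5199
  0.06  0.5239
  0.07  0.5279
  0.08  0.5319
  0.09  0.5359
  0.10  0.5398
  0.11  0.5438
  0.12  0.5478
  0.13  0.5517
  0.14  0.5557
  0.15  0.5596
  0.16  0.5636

£44.07

T = 0.3333;  σ√T = 0.2944
ln(S/K) + (r + σ²/2)T = ln(402/407) + (0.068 + 0.51²/2)·0.3333 = -0.0124 + 0.0660 = 0.0537
d₁ = 0.0537 / 0.2944 = 0.1822 → 0.18
d₂ = d₁ − σ√T = 0.1822 − 0.2944 = -0.1122 → -0.11
exp(−rT) = exp(−0.068·0.3333) = 0.9776
P = 407·0.9776·N(0.11) − 402·N(-0.18) = 407·0.9776·0.5438 − 402·0.4286 = 216.3689 − 172.2972 = 44.0717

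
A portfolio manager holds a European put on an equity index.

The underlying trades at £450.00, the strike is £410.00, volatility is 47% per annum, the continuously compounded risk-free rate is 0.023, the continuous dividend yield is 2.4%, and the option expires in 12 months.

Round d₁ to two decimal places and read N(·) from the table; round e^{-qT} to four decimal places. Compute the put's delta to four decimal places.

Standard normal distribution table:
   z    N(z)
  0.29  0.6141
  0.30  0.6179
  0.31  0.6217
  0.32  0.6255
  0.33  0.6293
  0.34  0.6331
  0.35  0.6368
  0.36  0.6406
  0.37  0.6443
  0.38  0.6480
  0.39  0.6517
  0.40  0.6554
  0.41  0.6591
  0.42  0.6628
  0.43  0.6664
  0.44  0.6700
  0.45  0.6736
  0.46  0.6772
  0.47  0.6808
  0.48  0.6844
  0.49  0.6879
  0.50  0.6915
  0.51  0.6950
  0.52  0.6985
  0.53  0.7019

-0.3257

T = 1;  σ√T = 0.4700
ln(S/K) + (r − q + σ²/2)T = ln(450/410) + (0.023 − 0.024 + 0.47²/2)·1 = 0.0931 + 0.1094 = 0.2025
d₁ = 0.2025 / 0.4700 = 0.4309 → 0.43
N(d₁) = N(0.43) = 0.6664
Δ_put = e^(−qT)·(N(d₁) − 1) = 0.9763·(0.6664 − 1) = -0.3257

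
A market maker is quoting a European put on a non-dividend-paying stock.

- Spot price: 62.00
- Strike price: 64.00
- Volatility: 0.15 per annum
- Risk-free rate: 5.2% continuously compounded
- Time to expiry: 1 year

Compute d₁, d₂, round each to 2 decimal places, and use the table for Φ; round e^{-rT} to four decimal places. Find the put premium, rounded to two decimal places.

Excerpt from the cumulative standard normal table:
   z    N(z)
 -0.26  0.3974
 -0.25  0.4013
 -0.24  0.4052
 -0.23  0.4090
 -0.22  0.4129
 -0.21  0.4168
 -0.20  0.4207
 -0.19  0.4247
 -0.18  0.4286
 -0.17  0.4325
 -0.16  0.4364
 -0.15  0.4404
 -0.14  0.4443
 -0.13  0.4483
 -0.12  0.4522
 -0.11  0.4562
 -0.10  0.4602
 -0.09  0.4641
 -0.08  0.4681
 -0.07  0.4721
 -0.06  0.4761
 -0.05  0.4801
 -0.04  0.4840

σ√T = 0.15·√1 = 0.1500
ln(S/K) + (r + σ²/2)T = ln(62/64) + (0.052 + 0.15²/2)·1 = -0.0317 + 0.0633 = 0.0315
d₁ = 0.0315 / 0.1500 = 0.2100 ⇒ 0.21
d₂ = d₁ − σ√T = 0.2100 − 0.1500 = 0.0600 ⇒ 0.06
e^(−rT) = e^(−0.052·1) = 0.9493
N(−d₂) = N(-0.06) = 0.4761;  N(−d₁) = N(-0.21) = 0.4168
P = 64·0.9493·0.4761 − 62·0.4168 = 28.9256 − 25.8416 = 3.0840

3.08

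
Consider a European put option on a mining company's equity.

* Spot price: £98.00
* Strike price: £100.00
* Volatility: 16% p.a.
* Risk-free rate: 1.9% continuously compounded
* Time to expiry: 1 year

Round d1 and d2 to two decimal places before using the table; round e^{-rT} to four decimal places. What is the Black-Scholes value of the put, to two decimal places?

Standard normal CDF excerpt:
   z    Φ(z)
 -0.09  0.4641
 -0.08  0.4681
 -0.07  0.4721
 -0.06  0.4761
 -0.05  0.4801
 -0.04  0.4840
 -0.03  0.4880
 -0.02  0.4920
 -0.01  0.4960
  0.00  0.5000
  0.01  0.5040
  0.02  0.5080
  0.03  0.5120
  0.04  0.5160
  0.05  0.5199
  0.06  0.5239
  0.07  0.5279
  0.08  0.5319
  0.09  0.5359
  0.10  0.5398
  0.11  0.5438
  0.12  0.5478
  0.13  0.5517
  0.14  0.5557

σ√T = 0.16·√1 = 0.1600
d₁ = [ln(98/100) + (0.019 + ½·0.16²)·1] / (σ√T) = (-0.0202 + 0.0318) / 0.1600 = 0.0725 which rounds to 0.07
d₂ = 0.0725 − 0.1600 = -0.0875 which rounds to -0.09
exp(−rT) = exp(−0.019·1) = 0.9812
P = 100·0.9812·N(0.09) − 98·N(-0.07) = 100·0.9812·0.5359 − 98·0.4721 = 52.5825 − 46.2658 = 6.3167

£6.32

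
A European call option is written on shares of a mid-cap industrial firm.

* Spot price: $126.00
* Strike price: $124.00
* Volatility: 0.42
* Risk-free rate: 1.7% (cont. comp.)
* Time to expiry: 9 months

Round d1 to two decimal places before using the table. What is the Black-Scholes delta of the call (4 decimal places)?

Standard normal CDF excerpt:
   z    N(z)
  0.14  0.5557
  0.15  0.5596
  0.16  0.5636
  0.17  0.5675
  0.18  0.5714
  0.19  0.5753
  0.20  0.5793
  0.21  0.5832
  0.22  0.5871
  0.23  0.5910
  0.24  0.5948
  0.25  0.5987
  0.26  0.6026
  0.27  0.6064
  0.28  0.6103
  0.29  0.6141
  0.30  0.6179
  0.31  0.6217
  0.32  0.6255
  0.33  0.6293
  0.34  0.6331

0.6026

σ√T = 0.42 × 0.8660 = 0.3637
ln(S/K) + (r + σ²/2)T = ln(126/124) + (0.017 + 0.42²/2)·0.75 = 0.0160 + 0.0789 = 0.0949
d₁ = 0.0949 / 0.3637 = 0.2609 → 0.26
N(d₁) = N(0.26) = 0.6026
Δ_call = N(d₁) = 0.6026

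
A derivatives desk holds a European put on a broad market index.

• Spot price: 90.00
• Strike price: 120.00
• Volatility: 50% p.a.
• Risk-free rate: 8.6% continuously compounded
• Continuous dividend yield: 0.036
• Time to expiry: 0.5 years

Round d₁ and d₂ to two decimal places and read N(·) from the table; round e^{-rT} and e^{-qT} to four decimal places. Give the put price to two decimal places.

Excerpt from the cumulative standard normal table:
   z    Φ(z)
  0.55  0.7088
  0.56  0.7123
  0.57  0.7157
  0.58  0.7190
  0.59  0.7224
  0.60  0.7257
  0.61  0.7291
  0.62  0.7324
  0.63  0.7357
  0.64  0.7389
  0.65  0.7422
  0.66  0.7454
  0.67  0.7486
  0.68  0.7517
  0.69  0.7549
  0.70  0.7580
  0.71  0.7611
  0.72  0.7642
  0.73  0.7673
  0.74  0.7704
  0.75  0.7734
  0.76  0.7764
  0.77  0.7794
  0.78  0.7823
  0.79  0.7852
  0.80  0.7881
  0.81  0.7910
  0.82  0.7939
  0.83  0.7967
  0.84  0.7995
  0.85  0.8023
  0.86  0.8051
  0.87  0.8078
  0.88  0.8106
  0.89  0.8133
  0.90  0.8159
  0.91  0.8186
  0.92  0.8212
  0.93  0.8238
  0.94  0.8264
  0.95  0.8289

31.13

T = 0.5;  σ√T = 0.3536
ln(S/K) + (r − q + σ²/2)T = ln(90/120) + (0.086 − 0.036 + 0.5²/2)·0.5 = -0.2877 + 0.0875 = -0.2002
d₁ = -0.2002 / 0.3536 = -0.5662 ⇒ -0.57
d₂ = d₁ − σ√T = -0.5662 − 0.3536 = -0.9198 ⇒ -0.92
e^(−qT) = e^(−0.036·0.5) = 0.9822;  e^(−rT) = e^(−0.086·0.5) = 0.9579
P = 120·0.9579·N(0.92) − 90·0.9822·N(0.57) = 120·0.9579·0.8212 − 90·0.9822·0.7157 = 94.3953 − 63.2664 = 31.1288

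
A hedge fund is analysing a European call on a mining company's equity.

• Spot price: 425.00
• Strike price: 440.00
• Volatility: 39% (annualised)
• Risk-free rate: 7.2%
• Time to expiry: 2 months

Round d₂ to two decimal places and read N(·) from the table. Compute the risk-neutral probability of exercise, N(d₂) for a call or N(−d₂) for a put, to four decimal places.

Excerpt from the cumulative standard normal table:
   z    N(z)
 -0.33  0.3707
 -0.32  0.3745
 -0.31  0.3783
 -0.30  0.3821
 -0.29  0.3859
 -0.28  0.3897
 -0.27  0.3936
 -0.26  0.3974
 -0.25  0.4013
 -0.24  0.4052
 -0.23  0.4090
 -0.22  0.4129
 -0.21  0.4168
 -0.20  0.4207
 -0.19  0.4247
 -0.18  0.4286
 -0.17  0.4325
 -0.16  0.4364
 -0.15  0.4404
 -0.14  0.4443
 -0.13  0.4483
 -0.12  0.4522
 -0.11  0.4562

T = 0.1667;  σ√T = 0.1592
d₁ = [ln(425/440) + (0.072 + 0.39²/2)·0.1667] / 0.1592 = [-0.0347 + 0.0247] / 0.1592 = -0.0629 ⇒ -0.06
d₂ = d₁ − σ√T = -0.0629 − 0.1592 = -0.2221 ⇒ -0.22
Risk-neutral Pr[S_T > K] = N(d₂) = N(-0.22) = 0.4129

0.4129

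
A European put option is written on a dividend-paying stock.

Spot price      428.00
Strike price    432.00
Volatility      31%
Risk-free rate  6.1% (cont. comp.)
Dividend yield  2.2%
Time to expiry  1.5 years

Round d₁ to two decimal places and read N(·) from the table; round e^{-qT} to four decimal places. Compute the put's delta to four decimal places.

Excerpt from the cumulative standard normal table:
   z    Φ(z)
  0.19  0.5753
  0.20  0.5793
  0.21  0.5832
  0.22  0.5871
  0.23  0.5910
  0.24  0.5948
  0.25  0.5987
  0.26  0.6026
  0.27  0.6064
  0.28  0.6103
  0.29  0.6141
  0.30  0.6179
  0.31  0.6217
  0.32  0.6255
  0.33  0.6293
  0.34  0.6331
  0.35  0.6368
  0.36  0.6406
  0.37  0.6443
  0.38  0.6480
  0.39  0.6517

T = 1.5;  σ√T = 0.3797
d₁ = [ln(428/432) + (0.061 − 0.022 + 0.31²/2)·1.5] / 0.3797 = [-0.0093 + 0.1306] / 0.3797 = 0.3194 which rounds to 0.32
N(d₁) = N(0.32) = 0.6255
Δ_put = exp(−qT)·(N(d₁) − 1) = 0.9675·(0.6255 − 1) = -0.3623

-0.3623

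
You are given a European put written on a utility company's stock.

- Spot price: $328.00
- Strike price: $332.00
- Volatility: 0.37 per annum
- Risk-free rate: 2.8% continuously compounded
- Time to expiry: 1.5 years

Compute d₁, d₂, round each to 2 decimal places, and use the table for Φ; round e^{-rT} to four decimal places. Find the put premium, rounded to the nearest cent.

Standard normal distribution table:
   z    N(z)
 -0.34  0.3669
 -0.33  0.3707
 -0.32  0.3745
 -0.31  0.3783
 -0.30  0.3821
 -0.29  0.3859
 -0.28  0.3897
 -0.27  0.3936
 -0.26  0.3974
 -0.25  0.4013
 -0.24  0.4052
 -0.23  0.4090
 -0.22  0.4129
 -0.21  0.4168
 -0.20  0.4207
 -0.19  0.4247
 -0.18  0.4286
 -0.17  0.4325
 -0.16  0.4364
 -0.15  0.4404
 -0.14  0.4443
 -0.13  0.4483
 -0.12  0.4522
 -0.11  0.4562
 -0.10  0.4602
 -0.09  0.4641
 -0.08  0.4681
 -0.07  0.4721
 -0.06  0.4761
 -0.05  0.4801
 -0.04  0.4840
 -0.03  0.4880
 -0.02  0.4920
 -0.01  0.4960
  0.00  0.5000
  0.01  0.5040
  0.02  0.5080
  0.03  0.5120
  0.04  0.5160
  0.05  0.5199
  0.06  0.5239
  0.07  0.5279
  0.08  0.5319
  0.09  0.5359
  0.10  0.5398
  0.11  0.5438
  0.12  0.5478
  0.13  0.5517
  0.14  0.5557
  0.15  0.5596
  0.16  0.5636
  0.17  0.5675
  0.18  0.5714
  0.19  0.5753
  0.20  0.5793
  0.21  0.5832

$52.85

σ√T = 0.37 × 1.2247 = 0.4532
d₁ = [ln(328/332) + (0.028 + 0.37²/2)·1.5] / 0.4532 = [-0.0121 + 0.1447] / 0.4532 = 0.2925 → 0.29
d₂ = d₁ − σ√T = 0.2925 − 0.4532 = -0.1606 → -0.16
exp(−rT) = exp(−0.028·1.5) = 0.9589
N(−d₂) = N(0.16) = 0.5636;  N(−d₁) = N(-0.29) = 0.3859
P = 332·0.9589·0.5636 − 328·0.3859 = 179.4248 − 126.5752 = 52.8496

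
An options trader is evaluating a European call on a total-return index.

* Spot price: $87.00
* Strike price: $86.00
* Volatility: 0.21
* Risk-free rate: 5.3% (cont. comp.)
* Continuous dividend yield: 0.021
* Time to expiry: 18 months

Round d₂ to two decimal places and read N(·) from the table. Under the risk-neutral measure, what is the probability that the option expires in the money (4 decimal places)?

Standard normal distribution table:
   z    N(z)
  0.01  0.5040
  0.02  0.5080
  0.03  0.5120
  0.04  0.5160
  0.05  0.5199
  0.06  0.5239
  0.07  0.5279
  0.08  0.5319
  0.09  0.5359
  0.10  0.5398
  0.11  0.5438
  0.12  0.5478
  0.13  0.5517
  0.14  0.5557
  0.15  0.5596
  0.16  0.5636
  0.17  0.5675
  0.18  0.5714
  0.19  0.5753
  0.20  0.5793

0.5398

T = 1.5;  σ√T = 0.2572
d₁ = [ln(87/86) + (0.053 − 0.021 + 0.21²/2)·1.5] / 0.2572 = [0.0116 + 0.0811] / 0.2572 = 0.3602 → 0.36
d₂ = d₁ − σ√T = 0.3602 − 0.2572 = 0.1030 → 0.10
Pr(exercise) under Q = N(d₂) = 0.5398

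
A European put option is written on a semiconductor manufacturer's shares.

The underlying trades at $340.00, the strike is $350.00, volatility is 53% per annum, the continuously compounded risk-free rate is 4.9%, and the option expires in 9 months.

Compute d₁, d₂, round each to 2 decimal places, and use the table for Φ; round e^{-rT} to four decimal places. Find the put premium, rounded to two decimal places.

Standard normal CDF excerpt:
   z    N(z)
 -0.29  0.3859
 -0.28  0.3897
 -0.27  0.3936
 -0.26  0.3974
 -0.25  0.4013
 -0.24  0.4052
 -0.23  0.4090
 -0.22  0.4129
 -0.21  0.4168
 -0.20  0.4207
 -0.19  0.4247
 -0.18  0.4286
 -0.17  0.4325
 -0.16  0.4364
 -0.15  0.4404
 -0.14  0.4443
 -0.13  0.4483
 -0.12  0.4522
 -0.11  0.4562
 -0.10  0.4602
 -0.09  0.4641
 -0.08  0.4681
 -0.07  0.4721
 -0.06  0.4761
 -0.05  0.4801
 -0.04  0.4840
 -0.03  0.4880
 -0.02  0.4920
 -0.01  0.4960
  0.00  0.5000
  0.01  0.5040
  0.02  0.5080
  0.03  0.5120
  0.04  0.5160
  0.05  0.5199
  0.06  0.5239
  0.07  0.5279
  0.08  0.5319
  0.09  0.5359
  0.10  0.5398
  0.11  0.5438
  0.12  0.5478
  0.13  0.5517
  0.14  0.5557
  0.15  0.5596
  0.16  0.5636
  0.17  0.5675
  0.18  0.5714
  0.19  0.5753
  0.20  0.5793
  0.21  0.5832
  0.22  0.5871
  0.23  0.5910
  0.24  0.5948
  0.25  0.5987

σ√T = 0.53 × 0.8660 = 0.4590
d₁ = [ln(340/350) + (0.049 + 0.53²/2)·0.75] / 0.4590 = [-0.0290 + 0.1421] / 0.4590 = 0.2464 which rounds to 0.25
d₂ = d₁ − σ√T = 0.2464 − 0.4590 = -0.2126 which rounds to -0.21
e^(−rT) = e^(−0.049·0.75) = 0.9639
N(−d₂) = N(0.21) = 0.5832;  N(−d₁) = N(-0.25) = 0.4013
P = 350·0.9639·0.5832 − 340·0.4013 = 196.7513 − 136.4420 = 60.3093

$60.31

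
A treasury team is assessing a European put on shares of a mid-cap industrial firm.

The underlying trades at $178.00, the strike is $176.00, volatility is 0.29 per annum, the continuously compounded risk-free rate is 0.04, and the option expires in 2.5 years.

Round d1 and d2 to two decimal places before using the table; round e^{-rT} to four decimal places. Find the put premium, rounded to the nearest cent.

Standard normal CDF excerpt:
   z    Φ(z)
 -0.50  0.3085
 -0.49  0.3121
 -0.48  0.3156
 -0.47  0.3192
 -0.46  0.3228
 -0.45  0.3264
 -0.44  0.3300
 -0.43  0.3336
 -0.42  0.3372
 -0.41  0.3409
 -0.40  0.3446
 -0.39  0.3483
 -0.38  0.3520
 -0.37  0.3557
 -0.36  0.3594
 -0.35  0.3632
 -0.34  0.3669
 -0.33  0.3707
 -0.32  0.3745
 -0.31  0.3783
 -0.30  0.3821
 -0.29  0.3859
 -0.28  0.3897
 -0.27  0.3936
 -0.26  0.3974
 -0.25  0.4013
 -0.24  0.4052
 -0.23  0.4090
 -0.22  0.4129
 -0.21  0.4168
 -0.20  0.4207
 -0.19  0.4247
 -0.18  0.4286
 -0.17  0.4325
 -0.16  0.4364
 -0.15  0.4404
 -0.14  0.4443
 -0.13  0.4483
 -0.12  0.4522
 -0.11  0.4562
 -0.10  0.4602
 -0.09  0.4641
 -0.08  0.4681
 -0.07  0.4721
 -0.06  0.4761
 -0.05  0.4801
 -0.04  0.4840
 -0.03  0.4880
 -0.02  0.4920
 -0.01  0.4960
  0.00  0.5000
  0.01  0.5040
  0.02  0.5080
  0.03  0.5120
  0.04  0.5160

$22.17

σ√T = 0.29 × 1.5811 = 0.4585
d₁ = [ln(178/176) + (0.04 + 0.29²/2)·2.5] / 0.4585 = [0.0113 + 0.2051] / 0.4585 = 0.4720 → 0.47
d₂ = d₁ − σ√T = 0.4720 − 0.4585 = 0.0135 → 0.01
e^(−rT) = e^(−0.04·2.5) = 0.9048
N(−d₂) = N(-0.01) = 0.4960;  N(−d₁) = N(-0.47) = 0.3192
P = 176·0.9048·0.4960 − 178·0.3192 = 78.9854 − 56.8176 = 22.1678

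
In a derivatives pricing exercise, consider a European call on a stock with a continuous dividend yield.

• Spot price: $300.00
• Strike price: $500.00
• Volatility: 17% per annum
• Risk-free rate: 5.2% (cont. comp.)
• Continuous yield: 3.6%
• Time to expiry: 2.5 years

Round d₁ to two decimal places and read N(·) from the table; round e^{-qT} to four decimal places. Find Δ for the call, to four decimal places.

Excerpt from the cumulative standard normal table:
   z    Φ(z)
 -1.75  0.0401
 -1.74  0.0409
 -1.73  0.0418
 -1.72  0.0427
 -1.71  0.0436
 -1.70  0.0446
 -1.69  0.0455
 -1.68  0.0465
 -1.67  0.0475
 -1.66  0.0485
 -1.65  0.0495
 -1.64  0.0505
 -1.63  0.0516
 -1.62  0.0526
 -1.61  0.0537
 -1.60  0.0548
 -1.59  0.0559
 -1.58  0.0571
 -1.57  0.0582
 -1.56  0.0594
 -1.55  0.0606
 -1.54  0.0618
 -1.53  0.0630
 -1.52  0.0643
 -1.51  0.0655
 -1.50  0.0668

0.0481

T = 2.5;  σ√T = 0.2688
ln(S/K) + (r − q + σ²/2)T = ln(300/500) + (0.052 − 0.036 + 0.17²/2)·2.5 = -0.5108 + 0.0761 = -0.4347
d₁ = -0.4347 / 0.2688 = -1.6172 → -1.62
N(d₁) = N(-1.62) = 0.0526
Δ_call = e^(−qT)·N(d₁) = 0.9139·0.0526 = 0.0481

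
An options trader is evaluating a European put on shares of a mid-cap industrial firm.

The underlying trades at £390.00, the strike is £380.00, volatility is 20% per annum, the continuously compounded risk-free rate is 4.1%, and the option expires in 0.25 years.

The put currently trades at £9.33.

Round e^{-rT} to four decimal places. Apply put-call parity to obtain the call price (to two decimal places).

exp(−rT) = exp(−0.041·0.25) = 0.9898
Put-call parity: C − P = S − K·e^(−rT) = 390 − 380·0.9898 = 390 − 376.1240 = 13.8760
C = P + (C − P) = 9.33 + (13.8760) = 23.2060

£23.21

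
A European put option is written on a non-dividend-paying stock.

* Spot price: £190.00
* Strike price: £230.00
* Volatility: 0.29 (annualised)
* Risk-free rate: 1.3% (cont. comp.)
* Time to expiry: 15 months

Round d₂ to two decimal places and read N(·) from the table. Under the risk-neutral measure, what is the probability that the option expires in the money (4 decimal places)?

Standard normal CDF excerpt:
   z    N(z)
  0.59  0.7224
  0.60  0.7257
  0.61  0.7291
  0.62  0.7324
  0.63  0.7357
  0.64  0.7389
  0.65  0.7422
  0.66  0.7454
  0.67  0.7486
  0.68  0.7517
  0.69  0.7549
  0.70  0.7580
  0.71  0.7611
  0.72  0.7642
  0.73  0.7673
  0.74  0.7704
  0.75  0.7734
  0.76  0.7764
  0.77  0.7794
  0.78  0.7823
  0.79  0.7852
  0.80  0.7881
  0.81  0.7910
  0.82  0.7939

0.7580

σ√T = 0.29·√1.25 = 0.3242
d₁ = [ln(190/230) + (0.013 + 0.29²/2)·1.25] / 0.3242 = [-0.1911 + 0.0688] / 0.3242 = -0.3770 → -0.38
d₂ = d₁ − σ√T = -0.3770 − 0.3242 = -0.7013 → -0.70
Risk-neutral Pr[S_T < K] = N(−d₂) = N(0.70) = 0.7580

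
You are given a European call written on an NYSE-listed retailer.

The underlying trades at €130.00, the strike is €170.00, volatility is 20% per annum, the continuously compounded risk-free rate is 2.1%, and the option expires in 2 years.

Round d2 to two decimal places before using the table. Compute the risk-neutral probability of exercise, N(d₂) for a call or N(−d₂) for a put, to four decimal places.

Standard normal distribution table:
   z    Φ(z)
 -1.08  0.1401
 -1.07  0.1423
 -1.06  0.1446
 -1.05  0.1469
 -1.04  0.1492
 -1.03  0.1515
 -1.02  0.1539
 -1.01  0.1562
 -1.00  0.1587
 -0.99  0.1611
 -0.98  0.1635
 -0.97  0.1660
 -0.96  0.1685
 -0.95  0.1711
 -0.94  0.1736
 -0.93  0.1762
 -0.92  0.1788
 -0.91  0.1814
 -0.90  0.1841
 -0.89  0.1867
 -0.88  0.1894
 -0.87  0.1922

0.1736

σ√T = 0.2·√2 = 0.2828
d₁ = [ln(130/170) + (0.021 + 0.2²/2)·2] / 0.2828 = [-0.2683 + 0.0820] / 0.2828 = -0.6585 ≈ -0.66
d₂ = d₁ − σ√T = -0.6585 − 0.2828 = -0.9414 ≈ -0.94
Pr(exercise) under Q = N(d₂) = 0.1736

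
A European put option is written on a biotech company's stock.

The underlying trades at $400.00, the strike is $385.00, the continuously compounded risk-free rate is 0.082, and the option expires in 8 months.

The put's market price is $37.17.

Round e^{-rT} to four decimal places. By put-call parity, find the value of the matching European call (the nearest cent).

$72.65

exp(−rT) = exp(−0.082·0.6667) = 0.9468
Put-call parity: C − P = S − K·e^(−rT) = 400 − 385·0.9468 = 400 − 364.5180 = 35.4820
C = P + (C − P) = 37.17 + (35.4820) = 72.6520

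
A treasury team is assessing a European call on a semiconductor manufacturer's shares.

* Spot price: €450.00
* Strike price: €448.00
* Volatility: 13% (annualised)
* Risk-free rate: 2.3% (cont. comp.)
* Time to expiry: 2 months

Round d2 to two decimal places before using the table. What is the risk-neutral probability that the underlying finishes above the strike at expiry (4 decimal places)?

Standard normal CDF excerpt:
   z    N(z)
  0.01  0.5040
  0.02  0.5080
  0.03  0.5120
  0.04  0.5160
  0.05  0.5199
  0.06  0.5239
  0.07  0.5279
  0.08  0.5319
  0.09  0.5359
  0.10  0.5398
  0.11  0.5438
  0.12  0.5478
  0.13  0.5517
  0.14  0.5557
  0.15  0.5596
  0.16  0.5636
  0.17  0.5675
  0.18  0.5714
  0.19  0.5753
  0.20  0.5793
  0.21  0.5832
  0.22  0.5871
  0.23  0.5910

σ√T = 0.13·√0.1667 = 0.0531
ln(S/K) + (r + σ²/2)T = ln(450/448) + (0.023 + 0.13²/2)·0.1667 = 0.0045 + 0.0052 = 0.0097
d₁ = 0.0097 / 0.0531 = 0.1827 → 0.18
d₂ = d₁ − σ√T = 0.1827 − 0.0531 = 0.1296 → 0.13
Pr(exercise) under Q = N(d₂) = 0.5517

0.5517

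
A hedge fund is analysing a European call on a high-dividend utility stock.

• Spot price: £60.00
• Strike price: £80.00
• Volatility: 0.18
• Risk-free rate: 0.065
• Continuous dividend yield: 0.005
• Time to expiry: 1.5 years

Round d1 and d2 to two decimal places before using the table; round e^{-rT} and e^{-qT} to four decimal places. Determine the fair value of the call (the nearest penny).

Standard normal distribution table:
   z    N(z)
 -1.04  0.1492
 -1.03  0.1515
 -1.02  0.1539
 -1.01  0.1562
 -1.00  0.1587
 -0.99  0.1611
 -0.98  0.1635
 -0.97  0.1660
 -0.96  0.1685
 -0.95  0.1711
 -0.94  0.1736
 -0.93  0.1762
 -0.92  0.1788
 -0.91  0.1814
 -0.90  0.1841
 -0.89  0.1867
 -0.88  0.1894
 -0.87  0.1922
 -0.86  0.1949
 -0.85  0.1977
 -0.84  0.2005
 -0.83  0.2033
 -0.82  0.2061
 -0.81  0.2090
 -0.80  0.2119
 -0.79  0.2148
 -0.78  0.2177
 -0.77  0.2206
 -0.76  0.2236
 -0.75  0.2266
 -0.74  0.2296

T = 1.5;  σ√T = 0.2205
d₁ = [ln(60/80) + (0.065 − 0.005 + 0.18²/2)·1.5] / 0.2205 = [-0.2877 + 0.1143] / 0.2205 = -0.7865 which rounds to -0.79
d₂ = d₁ − σ√T = -0.7865 − 0.2205 = -1.0069 which rounds to -1.01
exp(−qT) = exp(−0.005·1.5) = 0.9925;  exp(−rT) = exp(−0.065·1.5) = 0.9071
C = 60·0.9925·N(-0.79) − 80·0.9071·N(-1.01) = 60·0.9925·0.2148 − 80·0.9071·0.1562 = 12.7913 − 11.3351 = 1.4562

£1.46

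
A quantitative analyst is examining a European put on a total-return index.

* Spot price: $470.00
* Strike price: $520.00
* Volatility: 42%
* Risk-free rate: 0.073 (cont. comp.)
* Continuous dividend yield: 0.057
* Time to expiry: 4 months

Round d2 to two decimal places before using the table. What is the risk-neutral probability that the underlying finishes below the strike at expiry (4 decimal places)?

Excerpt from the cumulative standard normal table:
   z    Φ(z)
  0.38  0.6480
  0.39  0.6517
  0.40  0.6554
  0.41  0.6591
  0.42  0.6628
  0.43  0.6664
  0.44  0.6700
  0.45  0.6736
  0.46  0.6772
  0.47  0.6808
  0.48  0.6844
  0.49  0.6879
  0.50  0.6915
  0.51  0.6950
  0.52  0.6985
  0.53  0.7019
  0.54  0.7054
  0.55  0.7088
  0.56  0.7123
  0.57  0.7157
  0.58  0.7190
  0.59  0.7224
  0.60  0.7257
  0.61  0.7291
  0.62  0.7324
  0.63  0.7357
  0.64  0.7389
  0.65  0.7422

0.6985

σ√T = 0.42 × 0.5774 = 0.2425
d₁ = [ln(470/520) + (0.073 − 0.057 + 0.42²/2)·0.3333] / 0.2425 = [-0.1011 + 0.0347] / 0.2425 = -0.2737 ≈ -0.27
d₂ = d₁ − σ√T = -0.2737 − 0.2425 = -0.5162 ≈ -0.52
Pr(exercise) under Q = N(−d₂) = N(0.52) = 0.6985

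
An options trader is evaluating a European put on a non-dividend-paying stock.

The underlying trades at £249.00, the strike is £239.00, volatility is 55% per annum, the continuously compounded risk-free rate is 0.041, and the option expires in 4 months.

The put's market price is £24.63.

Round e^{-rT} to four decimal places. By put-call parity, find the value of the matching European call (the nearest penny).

£37.88

e^(−rT) = e^(−0.041·0.3333) = 0.9864
Put-call parity: C − P = S − K·e^(−rT) = 249 − 239·0.9864 = 249 − 235.7496 = 13.2504
C = P + (C − P) = 24.63 + (13.2504) = 37.8804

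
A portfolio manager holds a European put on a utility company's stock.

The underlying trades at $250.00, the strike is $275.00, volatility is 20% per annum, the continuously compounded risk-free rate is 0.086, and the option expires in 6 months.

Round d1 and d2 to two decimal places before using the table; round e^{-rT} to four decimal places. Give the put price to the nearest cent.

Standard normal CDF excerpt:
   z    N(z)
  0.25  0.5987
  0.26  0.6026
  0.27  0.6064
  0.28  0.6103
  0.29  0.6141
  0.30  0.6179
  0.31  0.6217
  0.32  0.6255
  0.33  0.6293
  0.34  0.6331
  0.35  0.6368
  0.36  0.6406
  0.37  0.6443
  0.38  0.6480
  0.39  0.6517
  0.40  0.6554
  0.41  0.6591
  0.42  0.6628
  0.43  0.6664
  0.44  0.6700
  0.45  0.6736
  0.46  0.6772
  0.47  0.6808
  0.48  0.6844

T = 0.5;  σ√T = 0.1414
ln(S/K) + (r + σ²/2)T = ln(250/275) + (0.086 + 0.2²/2)·0.5 = -0.0953 + 0.0530 = -0.0423
d₁ = -0.0423 / 0.1414 = -0.2992 ≈ -0.30
d₂ = d₁ − σ√T = -0.2992 − 0.1414 = -0.4406 ≈ -0.44
exp(−rT) = exp(−0.086·0.5) = 0.9579
N(−d₂) = N(0.44) = 0.6700;  N(−d₁) = N(0.30) = 0.6179
P = 275·0.9579·0.6700 − 250·0.6179 = 176.4931 − 154.4750 = 22.0181

$22.02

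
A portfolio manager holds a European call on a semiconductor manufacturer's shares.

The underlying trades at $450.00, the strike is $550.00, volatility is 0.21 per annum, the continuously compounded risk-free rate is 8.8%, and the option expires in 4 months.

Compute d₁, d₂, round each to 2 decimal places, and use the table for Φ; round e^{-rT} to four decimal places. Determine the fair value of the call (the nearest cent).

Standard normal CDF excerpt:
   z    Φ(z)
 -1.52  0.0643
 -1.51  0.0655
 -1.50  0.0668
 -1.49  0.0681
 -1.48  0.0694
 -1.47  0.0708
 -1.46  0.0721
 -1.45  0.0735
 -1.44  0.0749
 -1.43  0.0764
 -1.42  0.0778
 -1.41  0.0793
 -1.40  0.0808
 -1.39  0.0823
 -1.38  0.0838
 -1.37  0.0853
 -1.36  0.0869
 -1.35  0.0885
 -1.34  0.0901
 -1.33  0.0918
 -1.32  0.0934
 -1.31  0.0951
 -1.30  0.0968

σ√T = 0.21·√0.3333 = 0.1212
ln(S/K) + (r + σ²/2)T = ln(450/550) + (0.088 + 0.21²/2)·0.3333 = -0.2007 + 0.0367 = -0.1640
d₁ = -0.1640 / 0.1212 = -1.3525 which rounds to -1.35
d₂ = d₁ − σ√T = -1.3525 − 0.1212 = -1.4738 which rounds to -1.47
exp(−rT) = exp(−0.088·0.3333) = 0.9711
N(d₁) = N(-1.35) = 0.0885;  N(d₂) = N(-1.47) = 0.0708
C = 450·0.0885 − 550·0.9711·0.0708 = 39.8250 − 37.8146 = 2.0104

$2.01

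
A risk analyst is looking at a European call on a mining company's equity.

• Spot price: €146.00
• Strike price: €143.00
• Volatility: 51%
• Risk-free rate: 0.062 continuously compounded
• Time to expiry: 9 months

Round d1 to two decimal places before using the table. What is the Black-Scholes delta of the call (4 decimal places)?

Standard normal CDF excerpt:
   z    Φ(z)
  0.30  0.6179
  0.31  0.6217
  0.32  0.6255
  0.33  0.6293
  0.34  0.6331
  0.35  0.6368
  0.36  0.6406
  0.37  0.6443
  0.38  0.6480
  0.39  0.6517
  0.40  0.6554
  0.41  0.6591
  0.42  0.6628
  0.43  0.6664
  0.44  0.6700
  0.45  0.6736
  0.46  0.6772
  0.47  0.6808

0.6443

σ√T = 0.51·√0.75 = 0.4417
ln(S/K) + (r + σ²/2)T = ln(146/143) + (0.062 + 0.51²/2)·0.75 = 0.0208 + 0.1440 = 0.1648
d₁ = 0.1648 / 0.4417 = 0.3731 ≈ 0.37
N(d₁) = N(0.37) = 0.6443
Δ_call = N(d₁) = 0.6443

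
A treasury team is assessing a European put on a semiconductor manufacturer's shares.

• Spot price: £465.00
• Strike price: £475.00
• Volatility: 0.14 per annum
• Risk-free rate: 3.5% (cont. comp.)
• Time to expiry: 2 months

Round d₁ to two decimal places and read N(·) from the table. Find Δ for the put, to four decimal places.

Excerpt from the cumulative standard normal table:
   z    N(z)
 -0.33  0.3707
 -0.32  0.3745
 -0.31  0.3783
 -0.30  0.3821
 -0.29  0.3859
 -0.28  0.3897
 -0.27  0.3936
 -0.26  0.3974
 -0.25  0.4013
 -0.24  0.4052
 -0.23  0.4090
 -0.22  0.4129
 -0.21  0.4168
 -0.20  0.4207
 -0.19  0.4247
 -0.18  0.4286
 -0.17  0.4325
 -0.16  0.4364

-0.5948

σ√T = 0.14 × 0.4082 = 0.0572
d₁ = [ln(465/475) + (0.035 + 0.14²/2)·0.1667] / 0.0572 = [-0.0213 + 0.0075] / 0.0572 = -0.2416 which rounds to -0.24
N(d₁) = N(-0.24) = 0.4052
Δ_put = N(d₁) − 1 = 0.4052 − 1 = -0.5948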